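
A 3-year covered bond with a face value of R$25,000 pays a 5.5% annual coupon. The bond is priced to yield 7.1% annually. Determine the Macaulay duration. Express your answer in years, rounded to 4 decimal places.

Periodic yield y = 0.071. Discount each cash flow and weight by its year:
  t   CF        PV=CF/(1+0.071)^t    t·PV
  1     1,375.00     1,283.8469     1,283.8469
  2     1,375.00     1,198.7366     2,397.4732
  3    26,375.00    21,469.6051    64,408.8152
  Σ                 23,952.1885    68,090.1352
Price P = Σ PV = 23,952.1885.
Macaulay duration = Σ(t·PV) / P = 68,090.1352 / 23,952.1885 = 2.84275 years.

2.8428 years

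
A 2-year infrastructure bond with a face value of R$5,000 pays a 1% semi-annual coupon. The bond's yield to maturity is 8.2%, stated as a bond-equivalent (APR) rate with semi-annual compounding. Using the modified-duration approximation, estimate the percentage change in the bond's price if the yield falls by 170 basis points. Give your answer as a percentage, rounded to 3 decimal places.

Periodic yield y = 0.041. Modified duration first:
  t   CF        PV=CF/(1+0.041)^t    t·PV
  1        25.00        24.0154        24.0154
  2        25.00        23.0695        46.1390
  3        25.00        22.1609        66.4828
  4     5,025.00     4,278.9100    17,115.6398
  Σ                  4,348.1558    17,252.2770
P = 4,348.1558; D_Mac = 3.96772 half-year periods = 1.98386 yrs; D_mod = 1.98386/(1+0.041) = 1.90573 yrs.
ΔP/P ≈ -D_mod · Δy = -1.90573 × (-0.017) = +0.032397 = +3.2397%.

+3.240%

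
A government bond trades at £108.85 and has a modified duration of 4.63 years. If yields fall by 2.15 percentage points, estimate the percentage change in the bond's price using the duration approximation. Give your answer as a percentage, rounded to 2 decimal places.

Duration approximation: ΔP/P ≈ -D_mod · Δy = -4.63 × (-0.0215) = +0.099545.
As a percentage: +9.9545%.

+9.95%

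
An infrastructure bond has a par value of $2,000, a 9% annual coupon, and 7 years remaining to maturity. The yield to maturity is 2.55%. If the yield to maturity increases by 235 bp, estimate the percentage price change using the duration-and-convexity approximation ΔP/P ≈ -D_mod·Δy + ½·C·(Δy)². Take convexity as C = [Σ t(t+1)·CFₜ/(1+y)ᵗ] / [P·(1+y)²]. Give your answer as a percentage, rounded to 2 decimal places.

-12.04%

With y = 0.0255:
  t   CF        PV=CF/(1+0.0255)^t    t·PV        t(t+1)·PV
  1       180.00       175.5241       175.5241         351.0483
  2       180.00       171.1596       342.3191       1,026.9574
  3       180.00       166.9035       500.7106       2,002.8423
  4       180.00       162.7533       651.0133       3,255.0663
  5       180.00       158.7063       793.5315       4,761.1892
  6       180.00       154.7599       928.5596       6,499.9169
  7     2,180.00     1,827.7081    12,793.9568     102,351.6546
  Σ                  2,817.5149    16,185.6150     120,248.6750
P = 2,817.5149; D_Mac = 5.74464 yrs; D_mod = 5.60180 yrs; C = 40.58287.
Duration effect: -5.60180 × (+0.0235) = -0.131642
Convexity effect: 0.5 × 40.58287 × (0.0235)² = +0.0112059
ΔP/P ≈ -0.131642 + 0.0112059 = -0.120436 = -12.0436%.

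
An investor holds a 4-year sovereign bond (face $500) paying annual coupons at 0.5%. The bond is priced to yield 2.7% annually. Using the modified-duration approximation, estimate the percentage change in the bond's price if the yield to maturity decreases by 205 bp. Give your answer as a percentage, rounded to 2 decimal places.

+7.92%

Periodic yield y = 0.027. Modified duration first:
  t   CF        PV=CF/(1+0.027)^t    t·PV
  1         2.50         2.4343         2.4343
  2         2.50         2.3703         4.7406
  3         2.50         2.3080         6.9239
  4       502.50       451.7044     1,806.8175
  Σ                    458.8169     1,820.9162
P = 458.8169; D_Mac = 3.96872 yrs; D_mod = 3.96872/(1+0.027) = 3.86438 yrs.
ΔP/P ≈ -D_mod · Δy = -3.86438 × (-0.0205) = +0.079220 = +7.9220%.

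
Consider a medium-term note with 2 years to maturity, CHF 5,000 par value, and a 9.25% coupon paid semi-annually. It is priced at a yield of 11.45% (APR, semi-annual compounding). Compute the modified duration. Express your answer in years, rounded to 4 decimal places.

1.7672 years

Periodic yield y = 0.05725. First find Macaulay duration:
  t   CF        PV=CF/(1+0.05725)^t    t·PV
  1       231.25       218.7278       218.7278
  2       231.25       206.8837       413.7675
  3       231.25       195.6810       587.0430
  4     5,231.25     4,186.9204    16,747.6814
  Σ                  4,808.2129    17,967.2197
P = 4,808.2129; Macaulay duration = 17,967.2197 / 4,808.2129 = 3.73678 half-year periods = 1.86839 years.
Modified duration = D_Mac / (1 + y) = 1.86839 / 1.05725 = 1.76722 years.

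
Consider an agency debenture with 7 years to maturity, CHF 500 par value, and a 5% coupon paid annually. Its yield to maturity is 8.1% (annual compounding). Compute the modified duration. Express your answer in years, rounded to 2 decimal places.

5.53 years

Periodic yield y = 0.081. First find Macaulay duration:
  t   CF        PV=CF/(1+0.081)^t    t·PV
  1        25.00        23.1267        23.1267
  2        25.00        21.3938        42.7877
  3        25.00        19.7908        59.3723
  4        25.00        18.3078        73.2314
  5        25.00        16.9360        84.6801
  6        25.00        15.6670        94.0020
  7       525.00       304.3543     2,130.4801
  Σ                    419.5765     2,507.6804
P = 419.5765; Macaulay duration = 2,507.6804 / 419.5765 = 5.97669 years.
Modified duration = D_Mac / (1 + y) = 5.97669 / 1.081 = 5.52886 years.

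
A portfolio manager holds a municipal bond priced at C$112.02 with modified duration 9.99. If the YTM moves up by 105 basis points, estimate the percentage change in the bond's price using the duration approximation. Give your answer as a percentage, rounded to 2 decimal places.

-10.49%

Duration approximation: ΔP/P ≈ -D_mod · Δy = -9.99 × (+0.0105) = -0.104895.
As a percentage: -10.4895%.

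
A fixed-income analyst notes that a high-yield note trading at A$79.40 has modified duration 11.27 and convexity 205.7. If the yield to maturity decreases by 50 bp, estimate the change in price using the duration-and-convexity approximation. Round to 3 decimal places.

Duration effect: -D_mod·Δy = -11.27 × (-0.005) = +0.056350
Convexity effect: ½·C·(Δy)² = 0.5 × 205.7 × (-0.005)² = +0.00257125
ΔP/P ≈ +0.056350 + 0.00257125 = +0.05892125
ΔP ≈ 79.40 × (+0.05892125) = +4.67834725.

+A$4.678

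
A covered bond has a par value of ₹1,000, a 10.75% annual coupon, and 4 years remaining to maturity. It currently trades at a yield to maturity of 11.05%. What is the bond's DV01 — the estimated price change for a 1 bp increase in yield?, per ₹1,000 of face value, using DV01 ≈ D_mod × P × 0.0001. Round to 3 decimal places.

₹0.308

Periodic yield y = 0.1105.
  t   CF        PV=CF/(1+0.1105)^t    t·PV
  1       107.50        96.8032        96.8032
  2       107.50        87.1709       174.3417
  3       107.50        78.4969       235.4908
  4     1,107.50       728.2315     2,912.9262
  Σ                    990.7026     3,419.5620
P = 990.7026; D_Mac = 3.45165 yrs; D_mod = 3.10820 yrs.
DV01 ≈ 3.10820 × 990.7026 × 0.0001 = 0.307930.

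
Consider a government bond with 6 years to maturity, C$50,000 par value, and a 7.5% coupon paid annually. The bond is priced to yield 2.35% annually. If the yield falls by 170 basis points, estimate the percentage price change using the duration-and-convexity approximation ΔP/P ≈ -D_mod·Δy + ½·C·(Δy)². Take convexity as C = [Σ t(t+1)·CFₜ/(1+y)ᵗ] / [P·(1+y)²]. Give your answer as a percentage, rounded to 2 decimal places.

With y = 0.0235:
  t   CF        PV=CF/(1+0.0235)^t    t·PV        t(t+1)·PV
  1     3,750.00     3,663.8984     3,663.8984       7,327.7968
  2     3,750.00     3,579.7737     7,159.5474      21,478.6422
  3     3,750.00     3,497.5806    10,492.7417      41,970.9668
  4     3,750.00     3,417.2746    13,669.0984      68,345.4922
  5     3,750.00     3,338.8125    16,694.0626     100,164.3755
  6    53,750.00    46,757.5112   280,545.0672   1,963,815.4706
  Σ                 64,254.8510   332,224.4157   2,203,102.7440
P = 64,254.8510; D_Mac = 5.17042 yrs; D_mod = 5.05170 yrs; C = 32.73054.
Duration effect: -5.05170 × (-0.017) = +0.085879
Convexity effect: 0.5 × 32.73054 × (-0.017)² = +0.0047296
ΔP/P ≈ +0.085879 + 0.0047296 = +0.090609 = +9.0609%.

+9.06%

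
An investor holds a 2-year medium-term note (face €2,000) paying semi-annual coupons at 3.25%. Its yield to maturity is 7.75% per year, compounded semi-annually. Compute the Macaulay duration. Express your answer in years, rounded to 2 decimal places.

1.95 years

Periodic yield y = 0.03875. Discount each cash flow and weight by its period:
  t   CF        PV=CF/(1+0.03875)^t    t·PV
  1        32.50        31.2876        31.2876
  2        32.50        30.1204        60.2409
  3        32.50        28.9968        86.9904
  4     2,032.50     1,745.7675     6,983.0700
  Σ                  1,836.1724     7,161.5890
Price P = Σ PV = 1,836.1724.
Macaulay duration = Σ(t·PV) / P = 7,161.5890 / 1,836.1724 = 3.90028 half-year periods.
In years: 3.90028 / 2 = 1.95014 years.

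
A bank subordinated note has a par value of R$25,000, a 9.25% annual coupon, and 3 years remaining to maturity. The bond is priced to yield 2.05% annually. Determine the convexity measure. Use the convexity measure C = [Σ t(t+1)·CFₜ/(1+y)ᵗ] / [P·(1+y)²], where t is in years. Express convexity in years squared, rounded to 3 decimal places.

10.378

With y = 0.0205:
  t   CF        PV=CF/(1+0.0205)^t    t·PV        t(t+1)·PV
  1     2,312.50     2,266.0461     2,266.0461       4,532.0921
  2     2,312.50     2,220.5253     4,441.0506      13,323.1517
  3    27,312.50    25,699.3670    77,098.1011     308,392.4046
  Σ                 30,185.9384    83,805.1978     326,247.6484
P = 30,185.9384.
Convexity = Σ t(t+1)·PV / [P·(1+y)²] = 326,247.6484 / (30,185.9384 × 1.041420) = 10.37807.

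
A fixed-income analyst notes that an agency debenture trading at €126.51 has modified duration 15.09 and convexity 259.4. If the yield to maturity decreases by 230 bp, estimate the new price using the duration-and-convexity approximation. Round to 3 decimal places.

€179.098

Duration effect: -D_mod·Δy = -15.09 × (-0.023) = +0.347070
Convexity effect: ½·C·(Δy)² = 0.5 × 259.4 × (-0.023)² = +0.0686113
ΔP/P ≈ +0.347070 + 0.0686113 = +0.4156813
New price ≈ 126.51 × (1 + 0.4156813) = 179.097841263.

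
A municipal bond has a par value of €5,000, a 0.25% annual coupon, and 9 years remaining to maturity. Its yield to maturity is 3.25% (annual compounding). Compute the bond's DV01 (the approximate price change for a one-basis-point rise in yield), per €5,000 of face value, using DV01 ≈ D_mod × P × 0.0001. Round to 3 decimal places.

€3.313

Periodic yield y = 0.0325.
  t   CF        PV=CF/(1+0.0325)^t    t·PV
  1        12.50        12.1065        12.1065
  2        12.50        11.7255        23.4509
  3        12.50        11.3564        34.0691
  4        12.50        10.9989        43.9957
  5        12.50        10.6527        53.2635
  6        12.50        10.3174        61.9043
  7        12.50         9.9926        69.9484
  8        12.50         9.6781        77.4247
  9     5,012.50     3,758.7535    33,828.7813
  Σ                  3,845.5816    34,204.9444
P = 3,845.5816; D_Mac = 8.89461 yrs; D_mod = 8.61463 yrs.
DV01 ≈ 8.61463 × 3,845.5816 × 0.0001 = 3.312828.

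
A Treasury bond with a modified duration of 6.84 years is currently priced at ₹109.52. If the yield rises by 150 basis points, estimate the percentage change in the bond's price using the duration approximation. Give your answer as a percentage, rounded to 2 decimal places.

-10.26%

Duration approximation: ΔP/P ≈ -D_mod · Δy = -6.84 × (+0.015) = -0.102600.
As a percentage: -10.2600%.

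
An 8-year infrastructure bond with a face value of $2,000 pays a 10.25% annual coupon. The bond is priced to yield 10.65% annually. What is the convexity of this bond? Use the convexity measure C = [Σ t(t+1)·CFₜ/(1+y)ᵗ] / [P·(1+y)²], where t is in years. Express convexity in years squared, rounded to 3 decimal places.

With y = 0.1065:
  t   CF        PV=CF/(1+0.1065)^t    t·PV        t(t+1)·PV
  1       205.00       185.2689       185.2689         370.5377
  2       205.00       167.4368       334.8737       1,004.6211
  3       205.00       151.3211       453.9634       1,815.8537
  4       205.00       136.7566       547.0263       2,735.1313
  5       205.00       123.5938       617.9691       3,707.8147
  6       205.00       111.6980       670.1879       4,691.3155
  7       205.00       100.9471       706.6298       5,653.0387
  8     2,205.00       981.2897     7,850.3177      70,652.8596
  Σ                  1,958.3121    11,366.2369      90,631.1723
P = 1,958.3121.
Convexity = Σ t(t+1)·PV / [P·(1+y)²] = 90,631.1723 / (1,958.3121 × 1.224342) = 37.80009.

37.800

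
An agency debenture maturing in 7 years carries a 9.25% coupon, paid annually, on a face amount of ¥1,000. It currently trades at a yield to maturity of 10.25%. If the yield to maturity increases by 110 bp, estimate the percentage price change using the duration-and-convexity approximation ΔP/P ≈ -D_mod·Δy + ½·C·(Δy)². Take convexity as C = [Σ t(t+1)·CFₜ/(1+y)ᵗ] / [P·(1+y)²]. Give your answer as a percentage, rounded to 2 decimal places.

-5.20%

With y = 0.1025:
  t   CF        PV=CF/(1+0.1025)^t    t·PV        t(t+1)·PV
  1        92.50        83.9002        83.9002         167.8005
  2        92.50        76.1000       152.2000         456.5999
  3        92.50        69.0249       207.0748         828.2991
  4        92.50        62.6076       250.4306       1,252.1528
  5        92.50        56.7870       283.9349       1,703.6093
  6        92.50        51.5075       309.0448       2,163.3134
  7     1,092.50       551.7867     3,862.5072      30,900.0574
  Σ                    951.7139     5,149.0923      37,471.8322
P = 951.7139; D_Mac = 5.41034 yrs; D_mod = 4.90733 yrs; C = 32.39226.
Duration effect: -4.90733 × (+0.011) = -0.053981
Convexity effect: 0.5 × 32.39226 × (0.011)² = +0.0019597
ΔP/P ≈ -0.053981 + 0.0019597 = -0.052021 = -5.2021%.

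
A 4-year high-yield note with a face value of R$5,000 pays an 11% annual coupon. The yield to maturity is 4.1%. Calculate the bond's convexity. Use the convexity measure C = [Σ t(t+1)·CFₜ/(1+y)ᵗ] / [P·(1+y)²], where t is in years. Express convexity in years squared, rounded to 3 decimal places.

15.426

With y = 0.041:
  t   CF        PV=CF/(1+0.041)^t    t·PV        t(t+1)·PV
  1       550.00       528.3381       528.3381       1,056.6763
  2       550.00       507.5294     1,015.0589       3,045.1766
  3       550.00       487.5403     1,462.6208       5,850.4833
  4     5,550.00     4,725.9603    18,903.8410      94,519.2051
  Σ                  6,249.3681    21,909.8589     104,471.5413
P = 6,249.3681.
Convexity = Σ t(t+1)·PV / [P·(1+y)²] = 104,471.5413 / (6,249.3681 × 1.083681) = 15.42625.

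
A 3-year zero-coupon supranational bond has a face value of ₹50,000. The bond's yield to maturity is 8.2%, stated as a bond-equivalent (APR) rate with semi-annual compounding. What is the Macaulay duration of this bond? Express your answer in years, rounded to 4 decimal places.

3.0000 years

A zero-coupon bond has a single cash flow at maturity, so its Macaulay duration equals its maturity: 3 years.
(Equivalently: 6 semi-annual periods ÷ 2 = 3 years.)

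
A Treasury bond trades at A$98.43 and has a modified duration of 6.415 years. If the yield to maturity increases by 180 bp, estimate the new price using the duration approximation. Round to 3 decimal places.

A$87.064

Duration approximation: ΔP/P ≈ -D_mod · Δy = -6.415 × (+0.018) = -0.115470.
New price ≈ 98.43 × (1 - 0.115470) = 87.0642879.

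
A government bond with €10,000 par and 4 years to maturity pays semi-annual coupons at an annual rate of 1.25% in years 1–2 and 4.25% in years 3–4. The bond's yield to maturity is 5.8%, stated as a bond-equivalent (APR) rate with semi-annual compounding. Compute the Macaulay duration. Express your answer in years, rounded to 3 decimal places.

Periodic yield y = 0.029. Discount each cash flow and weight by its period:
  t   CF        PV=CF/(1+0.029)^t    t·PV
  1        62.50        60.7386        60.7386
  2        62.50        59.0268       118.0536
  3        62.50        57.3633       172.0898
  4        62.50        55.7466       222.9865
  5       212.50       184.1968       920.9840
  6       212.50       179.0056     1,074.0338
  7       212.50       173.9608     1,217.7254
  8    10,212.50     8,124.7325    64,997.8601
  Σ                  8,894.7710    68,784.4716
Price P = Σ PV = 8,894.7710.
Macaulay duration = Σ(t·PV) / P = 68,784.4716 / 8,894.7710 = 7.73314 half-year periods.
In years: 7.73314 / 2 = 3.86657 years.

3.867 years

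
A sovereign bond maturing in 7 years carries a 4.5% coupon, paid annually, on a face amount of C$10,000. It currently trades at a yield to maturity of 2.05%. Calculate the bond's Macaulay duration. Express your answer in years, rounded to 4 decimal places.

6.2267 years

Periodic yield y = 0.0205. Discount each cash flow and weight by its year:
  t   CF        PV=CF/(1+0.0205)^t    t·PV
  1       450.00       440.9603       440.9603
  2       450.00       432.1022       864.2044
  3       450.00       423.4221     1,270.2662
  4       450.00       414.9163     1,659.6651
  5       450.00       406.5814     2,032.9068
  6       450.00       398.4139     2,390.4833
  7    10,450.00     9,066.1986    63,463.3900
  Σ                 11,582.5947    72,121.8762
Price P = Σ PV = 11,582.5947.
Macaulay duration = Σ(t·PV) / P = 72,121.8762 / 11,582.5947 = 6.22675 years.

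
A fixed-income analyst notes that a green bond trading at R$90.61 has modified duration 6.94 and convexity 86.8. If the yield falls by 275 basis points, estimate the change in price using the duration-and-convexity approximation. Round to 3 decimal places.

Duration effect: -D_mod·Δy = -6.94 × (-0.0275) = +0.190850
Convexity effect: ½·C·(Δy)² = 0.5 × 86.8 × (-0.0275)² = +0.03282125
ΔP/P ≈ +0.190850 + 0.03282125 = +0.22367125
ΔP ≈ 90.61 × (+0.22367125) = +20.2668519625.

+R$20.267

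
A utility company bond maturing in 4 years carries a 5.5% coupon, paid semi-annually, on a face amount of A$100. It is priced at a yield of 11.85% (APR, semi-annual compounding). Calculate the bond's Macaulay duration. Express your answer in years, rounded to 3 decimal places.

Periodic yield y = 0.05925. Discount each cash flow and weight by its period:
  t   CF        PV=CF/(1+0.05925)^t    t·PV
  1         2.75         2.5962         2.5962
  2         2.75         2.4510         4.9019
  3         2.75         2.3139         6.9416
  4         2.75         2.1844         8.7377
  5         2.75         2.0622        10.3112
  6         2.75         1.9469        11.6814
  7         2.75         1.8380        12.8659
  8       102.75        64.8327       518.6615
  Σ                     80.2252       576.6975
Price P = Σ PV = 80.2252.
Macaulay duration = Σ(t·PV) / P = 576.6975 / 80.2252 = 7.18848 half-year periods.
In years: 7.18848 / 2 = 3.59424 years.

3.594 years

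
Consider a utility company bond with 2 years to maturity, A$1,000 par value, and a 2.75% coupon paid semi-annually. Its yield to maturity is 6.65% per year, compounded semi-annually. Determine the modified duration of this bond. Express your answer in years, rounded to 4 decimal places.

1.8949 years

Periodic yield y = 0.03325. First find Macaulay duration:
  t   CF        PV=CF/(1+0.03325)^t    t·PV
  1        13.75        13.3075        13.3075
  2        13.75        12.8793        25.7586
  3        13.75        12.4648        37.3945
  4     1,013.75       889.4248     3,557.6990
  Σ                    928.0764     3,634.1596
P = 928.0764; Macaulay duration = 3,634.1596 / 928.0764 = 3.91580 half-year periods = 1.95790 years.
Modified duration = D_Mac / (1 + y) = 1.95790 / 1.03325 = 1.89489 years.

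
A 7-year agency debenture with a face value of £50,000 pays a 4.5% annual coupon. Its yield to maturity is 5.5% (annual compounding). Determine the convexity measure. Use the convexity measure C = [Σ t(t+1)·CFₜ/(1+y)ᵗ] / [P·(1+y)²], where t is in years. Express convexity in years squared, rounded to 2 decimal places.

42.05

With y = 0.055:
  t   CF        PV=CF/(1+0.055)^t    t·PV        t(t+1)·PV
  1     2,250.00     2,132.7014     2,132.7014       4,265.4028
  2     2,250.00     2,021.5179     4,043.0359      12,129.1076
  3     2,250.00     1,916.1307     5,748.3922      22,993.5689
  4     2,250.00     1,816.2377     7,264.9507      36,324.7534
  5     2,250.00     1,721.5523     8,607.7615      51,646.5689
  6     2,250.00     1,631.8031     9,790.8187      68,535.7312
  7    52,250.00    35,918.5732   251,430.0127   2,011,440.1018
  Σ                 47,158.5164   289,017.6732   2,207,335.2348
P = 47,158.5164.
Convexity = Σ t(t+1)·PV / [P·(1+y)²] = 2,207,335.2348 / (47,158.5164 × 1.113025) = 42.05361.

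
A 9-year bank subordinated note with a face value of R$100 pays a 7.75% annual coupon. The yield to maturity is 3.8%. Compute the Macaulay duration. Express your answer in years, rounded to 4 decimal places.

7.0944 years

Periodic yield y = 0.038. Discount each cash flow and weight by its year:
  t   CF        PV=CF/(1+0.038)^t    t·PV
  1         7.75         7.4663         7.4663
  2         7.75         7.1929        14.3859
  3         7.75         6.9296        20.7889
  4         7.75         6.6759        26.7038
  5         7.75         6.4315        32.1577
  6         7.75         6.1961        37.1765
  7         7.75         5.9693        41.7848
  8         7.75         5.7507        46.0058
  9       107.75        77.0267       693.2400
  Σ                    129.6391       919.7096
Price P = Σ PV = 129.6391.
Macaulay duration = Σ(t·PV) / P = 919.7096 / 129.6391 = 7.09439 years.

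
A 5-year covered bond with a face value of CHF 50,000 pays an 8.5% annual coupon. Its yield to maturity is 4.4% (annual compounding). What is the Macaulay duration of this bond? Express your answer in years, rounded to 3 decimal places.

Periodic yield y = 0.044. Discount each cash flow and weight by its year:
  t   CF        PV=CF/(1+0.044)^t    t·PV
  1     4,250.00     4,070.8812     4,070.8812
  2     4,250.00     3,899.3115     7,798.6230
  3     4,250.00     3,734.9727    11,204.9182
  4     4,250.00     3,577.5601    14,310.2403
  5    54,250.00    43,741.8603   218,709.3015
  Σ                 59,024.5858   256,093.9642
Price P = Σ PV = 59,024.5858.
Macaulay duration = Σ(t·PV) / P = 256,093.9642 / 59,024.5858 = 4.33877 years.

4.339 years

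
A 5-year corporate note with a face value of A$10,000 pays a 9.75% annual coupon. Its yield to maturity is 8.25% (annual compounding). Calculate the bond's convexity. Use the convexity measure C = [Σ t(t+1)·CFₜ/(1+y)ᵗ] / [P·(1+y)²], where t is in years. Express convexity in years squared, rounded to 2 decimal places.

With y = 0.0825:
  t   CF        PV=CF/(1+0.0825)^t    t·PV        t(t+1)·PV
  1       975.00       900.6928       900.6928       1,801.3857
  2       975.00       832.0488     1,664.0976       4,992.2929
  3       975.00       768.6363     2,305.9090       9,223.6358
  4       975.00       710.0566     2,840.2266      14,201.1329
  5    10,975.00     7,383.5463    36,917.7316     221,506.3896
  Σ                 10,594.9809    44,628.6576     251,724.8369
P = 10,594.9809.
Convexity = Σ t(t+1)·PV / [P·(1+y)²] = 251,724.8369 / (10,594.9809 × 1.171806) = 20.27543.

20.28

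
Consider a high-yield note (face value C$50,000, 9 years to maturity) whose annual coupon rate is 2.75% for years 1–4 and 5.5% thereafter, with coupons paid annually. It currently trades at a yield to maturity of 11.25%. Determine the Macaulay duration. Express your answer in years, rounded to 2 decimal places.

Periodic yield y = 0.1125. Discount each cash flow and weight by its year:
  t   CF        PV=CF/(1+0.1125)^t    t·PV
  1     1,375.00     1,235.9551     1,235.9551
  2     1,375.00     1,110.9708     2,221.9417
  3     1,375.00       998.6255     2,995.8764
  4     1,375.00       897.6409     3,590.5635
  5     2,750.00     1,613.7364     8,068.6820
  6     2,750.00     1,450.5496     8,703.2974
  7     2,750.00     1,303.8648     9,127.0535
  8     2,750.00     1,172.0133     9,376.1063
  9    52,750.00    20,207.9513   181,871.5619
  Σ                 29,991.3076   227,191.0378
Price P = Σ PV = 29,991.3076.
Macaulay duration = Σ(t·PV) / P = 227,191.0378 / 29,991.3076 = 7.57523 years.

7.58 years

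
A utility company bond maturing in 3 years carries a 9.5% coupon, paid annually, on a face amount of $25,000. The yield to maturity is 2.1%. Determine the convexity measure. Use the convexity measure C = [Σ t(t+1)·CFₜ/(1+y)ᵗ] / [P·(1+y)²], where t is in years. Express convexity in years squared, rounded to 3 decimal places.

With y = 0.021:
  t   CF        PV=CF/(1+0.021)^t    t·PV        t(t+1)·PV
  1     2,375.00     2,326.1508     2,326.1508       4,652.3017
  2     2,375.00     2,278.3064     4,556.6128      13,669.8384
  3    27,375.00    25,720.3516    77,161.0549     308,644.2195
  Σ                 30,324.8089    84,043.8185     326,966.3596
P = 30,324.8089.
Convexity = Σ t(t+1)·PV / [P·(1+y)²] = 326,966.3596 / (30,324.8089 × 1.042441) = 10.34317.

10.343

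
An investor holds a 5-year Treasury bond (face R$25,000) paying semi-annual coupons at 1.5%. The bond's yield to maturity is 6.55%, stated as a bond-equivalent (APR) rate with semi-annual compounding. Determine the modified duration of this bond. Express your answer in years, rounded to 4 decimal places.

4.6566 years

Periodic yield y = 0.03275. First find Macaulay duration:
  t   CF        PV=CF/(1+0.03275)^t    t·PV
  1       187.50       181.5541       181.5541
  2       187.50       175.7968       351.5935
  3       187.50       170.2220       510.6660
  4       187.50       164.8240       659.2960
  5       187.50       159.5972       797.9860
  6       187.50       154.5361       927.2168
  7       187.50       149.6356     1,047.4490
  8       187.50       144.8904     1,159.1233
  9       187.50       140.2957     1,262.6615
  10   25,187.50    18,248.7460   182,487.4603
  Σ                 19,690.0979   189,385.0065
P = 19,690.0979; Macaulay duration = 189,385.0065 / 19,690.0979 = 9.61829 half-year periods = 4.80914 years.
Modified duration = D_Mac / (1 + y) = 4.80914 / 1.03275 = 4.65664 years.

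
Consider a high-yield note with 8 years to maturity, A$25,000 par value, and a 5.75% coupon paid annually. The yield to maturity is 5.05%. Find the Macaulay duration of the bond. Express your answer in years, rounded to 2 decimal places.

Periodic yield y = 0.0505. Discount each cash flow and weight by its year:
  t   CF        PV=CF/(1+0.0505)^t    t·PV
  1     1,437.50     1,368.3960     1,368.3960
  2     1,437.50     1,302.6140     2,605.2280
  3     1,437.50     1,239.9943     3,719.9829
  4     1,437.50     1,180.3848     4,721.5394
  5     1,437.50     1,123.6410     5,618.2049
  6     1,437.50     1,069.6249     6,417.7495
  7     1,437.50     1,018.2055     7,127.4388
  8    26,437.50    17,825.9191   142,607.3527
  Σ                 26,128.7797   174,185.8921
Price P = Σ PV = 26,128.7797.
Macaulay duration = Σ(t·PV) / P = 174,185.8921 / 26,128.7797 = 6.66644 years.

6.67 years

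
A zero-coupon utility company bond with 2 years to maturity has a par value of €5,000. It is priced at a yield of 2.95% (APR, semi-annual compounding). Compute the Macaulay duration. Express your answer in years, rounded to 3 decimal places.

2.000 years

A zero-coupon bond has a single cash flow at maturity, so its Macaulay duration equals its maturity: 2 years.
(Equivalently: 4 semi-annual periods ÷ 2 = 2 years.)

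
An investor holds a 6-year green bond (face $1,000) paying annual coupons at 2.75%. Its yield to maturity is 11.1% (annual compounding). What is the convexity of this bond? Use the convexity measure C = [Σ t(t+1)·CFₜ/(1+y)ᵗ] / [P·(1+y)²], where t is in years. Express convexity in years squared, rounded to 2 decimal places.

With y = 0.111:
  t   CF        PV=CF/(1+0.111)^t    t·PV        t(t+1)·PV
  1        27.50        24.7525        24.7525          49.5050
  2        27.50        22.2795        44.5589         133.6767
  3        27.50        20.0535        60.1605         240.6422
  4        27.50        18.0500        72.1999         360.9994
  5        27.50        16.2466        81.2330         487.3979
  6     1,027.50       546.3834     3,278.3003      22,948.1018
  Σ                    647.7654     3,561.2050      24,220.3229
P = 647.7654.
Convexity = Σ t(t+1)·PV / [P·(1+y)²] = 24,220.3229 / (647.7654 × 1.234321) = 30.29243.

30.29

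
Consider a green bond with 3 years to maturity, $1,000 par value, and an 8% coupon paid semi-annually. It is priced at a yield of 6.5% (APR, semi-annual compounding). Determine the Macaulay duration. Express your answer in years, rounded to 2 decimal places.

2.73 years

Periodic yield y = 0.0325. Discount each cash flow and weight by its period:
  t   CF        PV=CF/(1+0.0325)^t    t·PV
  1        40.00        38.7409        38.7409
  2        40.00        37.5215        75.0429
  3        40.00        36.3404       109.0212
  4        40.00        35.1965       140.7861
  5        40.00        34.0886       170.4432
  6     1,040.00       858.4065     5,150.4388
  Σ                  1,040.2944     5,684.4731
Price P = Σ PV = 1,040.2944.
Macaulay duration = Σ(t·PV) / P = 5,684.4731 / 1,040.2944 = 5.46429 half-year periods.
In years: 5.46429 / 2 = 2.73215 years.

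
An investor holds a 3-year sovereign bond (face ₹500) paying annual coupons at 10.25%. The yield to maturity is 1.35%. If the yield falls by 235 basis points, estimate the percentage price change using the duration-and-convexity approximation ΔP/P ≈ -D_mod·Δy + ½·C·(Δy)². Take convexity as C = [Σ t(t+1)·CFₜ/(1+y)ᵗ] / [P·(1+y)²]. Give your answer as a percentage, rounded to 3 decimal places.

With y = 0.0135:
  t   CF        PV=CF/(1+0.0135)^t    t·PV        t(t+1)·PV
  1        51.25        50.5673        50.5673         101.1347
  2        51.25        49.8938        99.7875         299.3626
  3       551.25       529.5139     1,588.5416       6,354.1665
  Σ                    629.9750     1,738.8965       6,754.6638
P = 629.9750; D_Mac = 2.76026 yrs; D_mod = 2.72350 yrs; C = 10.43838.
Duration effect: -2.72350 × (-0.0235) = +0.064002
Convexity effect: 0.5 × 10.43838 × (-0.0235)² = +0.0028823
ΔP/P ≈ +0.064002 + 0.0028823 = +0.066884 = +6.6884%.

+6.688%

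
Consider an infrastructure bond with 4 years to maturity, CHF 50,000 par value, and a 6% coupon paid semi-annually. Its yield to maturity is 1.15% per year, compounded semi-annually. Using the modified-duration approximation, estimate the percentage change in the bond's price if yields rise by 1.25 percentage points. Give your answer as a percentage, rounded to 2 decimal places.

Periodic yield y = 0.00575. Modified duration first:
  t   CF        PV=CF/(1+0.00575)^t    t·PV
  1     1,500.00     1,491.4243     1,491.4243
  2     1,500.00     1,482.8976     2,965.7953
  3     1,500.00     1,474.4197     4,423.2592
  4     1,500.00     1,465.9903     5,863.9612
  5     1,500.00     1,457.6090     7,288.0452
  6     1,500.00     1,449.2757     8,695.6542
  7     1,500.00     1,440.9900    10,086.9301
  8    51,500.00    49,191.1413   393,529.1306
  Σ                 59,453.7481   434,344.2001
P = 59,453.7481; D_Mac = 7.30558 half-year periods = 3.65279 yrs; D_mod = 3.65279/(1+0.00575) = 3.63191 yrs.
ΔP/P ≈ -D_mod · Δy = -3.63191 × (+0.0125) = -0.045399 = -4.5399%.

-4.54%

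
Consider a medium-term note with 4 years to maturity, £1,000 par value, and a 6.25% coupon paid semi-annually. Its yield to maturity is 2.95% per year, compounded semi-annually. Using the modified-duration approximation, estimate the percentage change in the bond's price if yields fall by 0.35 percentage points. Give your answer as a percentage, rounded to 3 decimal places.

+1.251%

Periodic yield y = 0.01475. Modified duration first:
  t   CF        PV=CF/(1+0.01475)^t    t·PV
  1        31.25        30.7958        30.7958
  2        31.25        30.3481        60.6963
  3        31.25        29.9070        89.7210
  4        31.25        29.4723       117.8891
  5        31.25        29.0439       145.2194
  6        31.25        28.6217       171.7303
  7        31.25        28.2057       197.4398
  8     1,031.25       917.2579     7,338.0636
  Σ                  1,123.6524     8,151.5552
P = 1,123.6524; D_Mac = 7.25452 half-year periods = 3.62726 yrs; D_mod = 3.62726/(1+0.01475) = 3.57453 yrs.
ΔP/P ≈ -D_mod · Δy = -3.57453 × (-0.0035) = +0.012511 = +1.2511%.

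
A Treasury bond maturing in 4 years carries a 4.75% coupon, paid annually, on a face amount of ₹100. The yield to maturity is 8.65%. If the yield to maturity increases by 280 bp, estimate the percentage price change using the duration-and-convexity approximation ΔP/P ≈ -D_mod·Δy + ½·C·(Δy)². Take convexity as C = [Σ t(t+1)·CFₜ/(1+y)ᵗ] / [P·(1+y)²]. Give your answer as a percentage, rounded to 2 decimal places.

-8.97%

With y = 0.0865:
  t   CF        PV=CF/(1+0.0865)^t    t·PV        t(t+1)·PV
  1         4.75         4.3718         4.3718           8.7437
  2         4.75         4.0238         8.0476          24.1427
  3         4.75         3.7034        11.1103          44.4412
  4       104.75        75.1684       300.6735       1,503.3673
  Σ                     87.2674       324.2032       1,580.6949
P = 87.2674; D_Mac = 3.71505 yrs; D_mod = 3.41929 yrs; C = 15.34393.
Duration effect: -3.41929 × (+0.028) = -0.095740
Convexity effect: 0.5 × 15.34393 × (0.028)² = +0.0060148
ΔP/P ≈ -0.095740 + 0.0060148 = -0.089725 = -8.9725%.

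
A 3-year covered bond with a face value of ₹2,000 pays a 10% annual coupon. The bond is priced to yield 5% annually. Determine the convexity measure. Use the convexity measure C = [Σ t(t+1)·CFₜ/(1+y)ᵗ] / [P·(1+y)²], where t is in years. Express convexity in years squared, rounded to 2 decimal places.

With y = 0.05:
  t   CF        PV=CF/(1+0.05)^t    t·PV        t(t+1)·PV
  1       200.00       190.4762       190.4762         380.9524
  2       200.00       181.4059       362.8118       1,088.4354
  3     2,200.00     1,900.4427     5,701.3282      22,805.3126
  Σ                  2,272.3248     6,254.6161      24,274.7004
P = 2,272.3248.
Convexity = Σ t(t+1)·PV / [P·(1+y)²] = 24,274.7004 / (2,272.3248 × 1.102500) = 9.68958.

9.69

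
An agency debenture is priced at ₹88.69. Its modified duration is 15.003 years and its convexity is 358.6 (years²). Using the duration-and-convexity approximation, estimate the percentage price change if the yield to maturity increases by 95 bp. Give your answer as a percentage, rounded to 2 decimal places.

Duration effect: -D_mod·Δy = -15.003 × (+0.0095) = -0.1425285
Convexity effect: ½·C·(Δy)² = 0.5 × 358.6 × (0.0095)² = +0.016181825
ΔP/P ≈ -0.1425285 + 0.016181825 = -0.126346675
= -12.6346675%.

-12.63%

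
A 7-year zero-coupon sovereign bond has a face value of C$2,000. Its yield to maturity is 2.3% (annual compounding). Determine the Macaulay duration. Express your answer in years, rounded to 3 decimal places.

A zero-coupon bond has a single cash flow at maturity, so its Macaulay duration equals its maturity: 7 years.

7.000 years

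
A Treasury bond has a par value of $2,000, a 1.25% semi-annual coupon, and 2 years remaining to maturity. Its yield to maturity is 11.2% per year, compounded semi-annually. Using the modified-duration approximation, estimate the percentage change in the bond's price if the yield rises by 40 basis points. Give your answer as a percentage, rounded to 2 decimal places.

-0.75%

Periodic yield y = 0.056. Modified duration first:
  t   CF        PV=CF/(1+0.056)^t    t·PV
  1        12.50        11.8371        11.8371
  2        12.50        11.2094        22.4188
  3        12.50        10.6150        31.8449
  4     2,012.50     1,618.3789     6,473.5157
  Σ                  1,652.0404     6,539.6165
P = 1,652.0404; D_Mac = 3.95851 half-year periods = 1.97925 yrs; D_mod = 1.97925/(1+0.056) = 1.87429 yrs.
ΔP/P ≈ -D_mod · Δy = -1.87429 × (+0.004) = -0.007497 = -0.7497%.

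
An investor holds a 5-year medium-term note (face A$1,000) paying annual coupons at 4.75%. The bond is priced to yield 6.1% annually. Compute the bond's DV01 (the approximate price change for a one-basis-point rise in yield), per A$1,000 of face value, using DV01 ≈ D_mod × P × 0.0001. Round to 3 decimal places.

Periodic yield y = 0.061.
  t   CF        PV=CF/(1+0.061)^t    t·PV
  1        47.50        44.7691        44.7691
  2        47.50        42.1952        84.3904
  3        47.50        39.7693       119.3078
  4        47.50        37.4828       149.9312
  5     1,047.50       779.0711     3,895.3557
  Σ                    943.2875     4,293.7541
P = 943.2875; D_Mac = 4.55190 yrs; D_mod = 4.29020 yrs.
DV01 ≈ 4.29020 × 943.2875 × 0.0001 = 0.404689.

A$0.405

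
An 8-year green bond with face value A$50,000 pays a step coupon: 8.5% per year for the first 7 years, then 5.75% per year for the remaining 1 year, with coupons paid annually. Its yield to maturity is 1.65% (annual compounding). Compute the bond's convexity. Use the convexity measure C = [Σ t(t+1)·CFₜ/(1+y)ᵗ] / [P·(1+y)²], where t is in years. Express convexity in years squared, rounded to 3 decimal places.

52.029

With y = 0.0165:
  t   CF        PV=CF/(1+0.0165)^t    t·PV        t(t+1)·PV
  1     4,250.00     4,181.0133     4,181.0133       8,362.0266
  2     4,250.00     4,113.1464     8,226.2927      24,678.8782
  3     4,250.00     4,046.3811    12,139.1432      48,556.5729
  4     4,250.00     3,980.6995    15,922.7981      79,613.9907
  5     4,250.00     3,916.0841    19,580.4207     117,482.5244
  6     4,250.00     3,852.5176    23,115.1056     161,805.7395
  7     4,250.00     3,789.9829    26,529.8802     212,239.0418
  8    52,875.00    46,386.4692   371,091.7536   3,339,825.7825
  Σ                 74,266.2941   480,786.4076   3,992,564.5566
P = 74,266.2941.
Convexity = Σ t(t+1)·PV / [P·(1+y)²] = 3,992,564.5566 / (74,266.2941 × 1.033272) = 52.02899.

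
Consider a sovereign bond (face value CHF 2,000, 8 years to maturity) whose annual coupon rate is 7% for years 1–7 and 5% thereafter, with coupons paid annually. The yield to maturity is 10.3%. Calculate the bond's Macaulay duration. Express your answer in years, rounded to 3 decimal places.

Periodic yield y = 0.103. Discount each cash flow and weight by its year:
  t   CF        PV=CF/(1+0.103)^t    t·PV
  1       140.00       126.9266       126.9266
  2       140.00       115.0739       230.1479
  3       140.00       104.3281       312.9844
  4       140.00        94.5858       378.3432
  5       140.00        85.7532       428.7661
  6       140.00        77.7454       466.4727
  7       140.00        70.4854       493.3981
  8     2,100.00       958.5509     7,668.4075
  Σ                  1,633.4495    10,105.4466
Price P = Σ PV = 1,633.4495.
Macaulay duration = Σ(t·PV) / P = 10,105.4466 / 1,633.4495 = 6.18657 years.

6.187 years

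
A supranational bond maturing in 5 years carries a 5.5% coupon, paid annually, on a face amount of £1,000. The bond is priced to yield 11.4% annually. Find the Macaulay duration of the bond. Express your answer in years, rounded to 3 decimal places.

Periodic yield y = 0.114. Discount each cash flow and weight by its year:
  t   CF        PV=CF/(1+0.114)^t    t·PV
  1        55.00        49.3716        49.3716
  2        55.00        44.3192        88.6385
  3        55.00        39.7839       119.3516
  4        55.00        35.7126       142.8506
  5     1,055.00       614.9312     3,074.6558
  Σ                    784.1186     3,474.8681
Price P = Σ PV = 784.1186.
Macaulay duration = Σ(t·PV) / P = 3,474.8681 / 784.1186 = 4.43156 years.

4.432 years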